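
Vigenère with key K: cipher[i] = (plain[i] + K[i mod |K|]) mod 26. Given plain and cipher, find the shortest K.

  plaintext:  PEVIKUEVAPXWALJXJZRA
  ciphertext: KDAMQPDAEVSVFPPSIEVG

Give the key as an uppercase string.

  i= 0: K-P = 21 → V
  i= 1: D-E = 25 → Z
  i= 2: A-V =  5 → F
  i= 3: M-I =  4 → E
  i= 4: Q-K =  6 → G
  i= 5: P-U = 21 → V
  i= 6: D-E = 25 → Z
  i= 7: A-V =  5 → F
  i= 8: E-A =  4 → E
  i= 9: V-P =  6 → G
  i=10: S-X = 21 → V
  i=11: V-W = 25 → Z
  i=12: F-A =  5 → F
  i=13: P-L =  4 → E
  i=14: P-J =  6 → G
  i=15: S-X = 21 → V
  i=16: I-J = 25 → Z
  i=17: E-Z =  5 → F
  i=18: V-R =  4 → E
  i=19: G-A =  6 → G
  shifts repeat with period 5: VZFEG

VZFEG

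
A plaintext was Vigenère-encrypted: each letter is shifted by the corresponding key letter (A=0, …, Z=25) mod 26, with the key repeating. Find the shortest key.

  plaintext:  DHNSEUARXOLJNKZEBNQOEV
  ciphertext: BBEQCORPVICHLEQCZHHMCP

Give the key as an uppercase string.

  i= 0: B-D = 24 → Y
  i= 1: B-H = 20 → U
  i= 2: E-N = 17 → R
  i= 3: Q-S = 24 → Y
  i= 4: C-E = 24 → Y
  i= 5: O-U = 20 → U
  i= 6: R-A = 17 → R
  i= 7: P-R = 24 → Y
  i= 8: V-X = 24 → Y
  i= 9: I-O = 20 → U
  i=10: C-L = 17 → R
  i=11: H-J = 24 → Y
  i=12: L-N = 24 → Y
  i=13: E-K = 20 → U
  i=14: Q-Z = 17 → R
  i=15: C-E = 24 → Y
  i=16: Z-B = 24 → Y
  i=17: H-N = 20 → U
  i=18: H-Q = 17 → R
  i=19: M-O = 24 → Y
  i=20: C-E = 24 → Y
  i=21: P-V = 20 → U
  shifts repeat with period 4: YURY

YURY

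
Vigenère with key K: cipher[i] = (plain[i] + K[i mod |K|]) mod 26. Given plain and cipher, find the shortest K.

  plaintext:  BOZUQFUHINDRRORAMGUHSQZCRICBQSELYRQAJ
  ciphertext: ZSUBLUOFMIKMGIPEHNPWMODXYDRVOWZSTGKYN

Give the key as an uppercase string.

YEVHVPU

  i= 0: Z-B = 24 → Y
  i= 1: S-O =  4 → E
  i= 2: U-Z = 21 → V
  i= 3: B-U =  7 → H
  i= 4: L-Q = 21 → V
  i= 5: U-F = 15 → P
  i= 6: O-U = 20 → U
  i= 7: F-H = 24 → Y
  i= 8: M-I =  4 → E
  i= 9: I-N = 21 → V
  i=10: K-D =  7 → H
  i=11: M-R = 21 → V
  i=12: G-R = 15 → P
  i=13: I-O = 20 → U
  i=14: P-R = 24 → Y
  i=15: E-A =  4 → E
  i=16: H-M = 21 → V
  i=17: N-G =  7 → H
  i=18: P-U = 21 → V
  i=19: W-H = 15 → P
  i=20: M-S = 20 → U
  i=21: O-Q = 24 → Y
  i=22: D-Z =  4 → E
  i=23: X-C = 21 → V
  i=24: Y-R =  7 → H
  i=25: D-I = 21 → V
  i=26: R-C = 15 → P
  i=27: V-B = 20 → U
  i=28: O-Q = 24 → Y
  i=29: W-S =  4 → E
  i=30: Z-E = 21 → V
  i=31: S-L =  7 → H
  i=32: T-Y = 21 → V
  i=33: G-R = 15 → P
  i=34: K-Q = 20 → U
  i=35: Y-A = 24 → Y
  i=36: N-J =  4 → E
  shifts repeat with period 7: YEVHVPU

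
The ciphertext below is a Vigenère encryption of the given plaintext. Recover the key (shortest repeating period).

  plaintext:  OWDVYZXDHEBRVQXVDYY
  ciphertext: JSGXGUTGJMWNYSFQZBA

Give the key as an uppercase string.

  i= 0: J-O = 21 → V
  i= 1: S-W = 22 → W
  i= 2: G-D =  3 → D
  i= 3: X-V =  2 → C
  i= 4: G-Y =  8 → I
  i= 5: U-Z = 21 → V
  i= 6: T-X = 22 → W
  i= 7: G-D =  3 → D
  i= 8: J-H =  2 → C
  i= 9: M-E =  8 → I
  i=10: W-B = 21 → V
  i=11: N-R = 22 → W
  i=12: Y-V =  3 → D
  i=13: S-Q =  2 → C
  i=14: F-X =  8 → I
  i=15: Q-V = 21 → V
  i=16: Z-D = 22 → W
  i=17: B-Y =  3 → D
  i=18: A-Y =  2 → C
  shifts repeat with period 5: VWDCI

VWDCI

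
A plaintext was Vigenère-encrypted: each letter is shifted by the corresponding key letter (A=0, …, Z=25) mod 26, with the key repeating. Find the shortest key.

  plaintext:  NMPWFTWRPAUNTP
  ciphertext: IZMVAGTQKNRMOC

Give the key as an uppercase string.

  i= 0: I-N = 21 → V
  i= 1: Z-M = 13 → N
  i= 2: M-P = 23 → X
  i= 3: V-W = 25 → Z
  i= 4: A-F = 21 → V
  i= 5: G-T = 13 → N
  i= 6: T-W = 23 → X
  i= 7: Q-R = 25 → Z
  i= 8: K-P = 21 → V
  i= 9: N-A = 13 → N
  i=10: R-U = 23 → X
  i=11: M-N = 25 → Z
  i=12: O-T = 21 → V
  i=13: C-P = 13 → N
  shifts repeat with period 4: VNXZ

VNXZ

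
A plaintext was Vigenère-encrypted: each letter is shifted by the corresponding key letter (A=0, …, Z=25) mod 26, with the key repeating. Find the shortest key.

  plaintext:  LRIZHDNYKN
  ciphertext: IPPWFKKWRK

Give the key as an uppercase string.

XYH

  i= 0: I-L = 23 → X
  i= 1: P-R = 24 → Y
  i= 2: P-I =  7 → H
  i= 3: W-Z = 23 → X
  i= 4: F-H = 24 → Y
  i= 5: K-D =  7 → H
  i= 6: K-N = 23 → X
  i= 7: W-Y = 24 → Y
  i= 8: R-K =  7 → H
  i= 9: K-N = 23 → X
  shifts repeat with period 3: XYH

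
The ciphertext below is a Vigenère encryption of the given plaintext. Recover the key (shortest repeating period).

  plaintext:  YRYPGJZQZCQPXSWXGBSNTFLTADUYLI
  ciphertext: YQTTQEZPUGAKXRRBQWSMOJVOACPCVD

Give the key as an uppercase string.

  i= 0: Y-Y =  0 → A
  i= 1: Q-R = 25 → Z
  i= 2: T-Y = 21 → V
  i= 3: T-P =  4 → E
  i= 4: Q-G = 10 → K
  i= 5: E-J = 21 → V
  i= 6: Z-Z =  0 → A
  i= 7: P-Q = 25 → Z
  i= 8: U-Z = 21 → V
  i= 9: G-C =  4 → E
  i=10: A-Q = 10 → K
  i=11: K-P = 21 → V
  i=12: X-X =  0 → A
  i=13: R-S = 25 → Z
  i=14: R-W = 21 → V
  i=15: B-X =  4 → E
  i=16: Q-G = 10 → K
  i=17: W-B = 21 → V
  i=18: S-S =  0 → A
  i=19: M-N = 25 → Z
  i=20: O-T = 21 → V
  i=21: J-F =  4 → E
  i=22: V-L = 10 → K
  i=23: O-T = 21 → V
  i=24: A-A =  0 → A
  i=25: C-D = 25 → Z
  i=26: P-U = 21 → V
  i=27: C-Y =  4 → E
  i=28: V-L = 10 → K
  i=29: D-I = 21 → V
  shifts repeat with period 6: AZVEKV

AZVEKV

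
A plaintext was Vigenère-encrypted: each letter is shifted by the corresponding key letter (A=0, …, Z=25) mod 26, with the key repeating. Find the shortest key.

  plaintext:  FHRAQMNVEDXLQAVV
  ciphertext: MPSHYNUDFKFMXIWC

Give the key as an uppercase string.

HIB

  i= 0: M-F =  7 → H
  i= 1: P-H =  8 → I
  i= 2: S-R =  1 → B
  i= 3: H-A =  7 → H
  i= 4: Y-Q =  8 → I
  i= 5: N-M =  1 → B
  i= 6: U-N =  7 → H
  i= 7: D-V =  8 → I
  i= 8: F-E =  1 → B
  i= 9: K-D =  7 → H
  i=10: F-X =  8 → I
  i=11: M-L =  1 → B
  i=12: X-Q =  7 → H
  i=13: I-A =  8 → I
  i=14: W-V =  1 → B
  i=15: C-V =  7 → H
  shifts repeat with period 3: HIB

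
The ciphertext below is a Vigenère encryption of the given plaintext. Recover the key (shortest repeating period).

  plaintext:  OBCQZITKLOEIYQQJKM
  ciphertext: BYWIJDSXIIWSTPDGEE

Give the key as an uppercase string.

  i= 0: B-O = 13 → N
  i= 1: Y-B = 23 → X
  i= 2: W-C = 20 → U
  i= 3: I-Q = 18 → S
  i= 4: J-Z = 10 → K
  i= 5: D-I = 21 → V
  i= 6: S-T = 25 → Z
  i= 7: X-K = 13 → N
  i= 8: I-L = 23 → X
  i= 9: I-O = 20 → U
  i=10: W-E = 18 → S
  i=11: S-I = 10 → K
  i=12: T-Y = 21 → V
  i=13: P-Q = 25 → Z
  i=14: D-Q = 13 → N
  i=15: G-J = 23 → X
  i=16: E-K = 20 → U
  i=17: E-M = 18 → S
  shifts repeat with period 7: NXUSKVZ

NXUSKVZ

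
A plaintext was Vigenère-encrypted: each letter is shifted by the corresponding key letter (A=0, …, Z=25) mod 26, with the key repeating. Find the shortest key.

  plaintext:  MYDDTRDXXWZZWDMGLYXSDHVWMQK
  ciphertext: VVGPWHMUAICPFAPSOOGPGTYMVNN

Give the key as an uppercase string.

JXDMDQ

  i= 0: V-M =  9 → J
  i= 1: V-Y = 23 → X
  i= 2: G-D =  3 → D
  i= 3: P-D = 12 → M
  i= 4: W-T =  3 → D
  i= 5: H-R = 16 → Q
  i= 6: M-D =  9 → J
  i= 7: U-X = 23 → X
  i= 8: A-X =  3 → D
  i= 9: I-W = 12 → M
  i=10: C-Z =  3 → D
  i=11: P-Z = 16 → Q
  i=12: F-W =  9 → J
  i=13: A-D = 23 → X
  i=14: P-M =  3 → D
  i=15: S-G = 12 → M
  i=16: O-L =  3 → D
  i=17: O-Y = 16 → Q
  i=18: G-X =  9 → J
  i=19: P-S = 23 → X
  i=20: G-D =  3 → D
  i=21: T-H = 12 → M
  i=22: Y-V =  3 → D
  i=23: M-W = 16 → Q
  i=24: V-M =  9 → J
  i=25: N-Q = 23 → X
  i=26: N-K =  3 → D
  shifts repeat with period 6: JXDMDQ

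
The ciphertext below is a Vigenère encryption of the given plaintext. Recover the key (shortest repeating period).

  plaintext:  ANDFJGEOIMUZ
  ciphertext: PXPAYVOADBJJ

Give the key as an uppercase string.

  i= 0: P-A = 15 → P
  i= 1: X-N = 10 → K
  i= 2: P-D = 12 → M
  i= 3: A-F = 21 → V
  i= 4: Y-J = 15 → P
  i= 5: V-G = 15 → P
  i= 6: O-E = 10 → K
  i= 7: A-O = 12 → M
  i= 8: D-I = 21 → V
  i= 9: B-M = 15 → P
  i=10: J-U = 15 → P
  i=11: J-Z = 10 → K
  shifts repeat with period 5: PKMVP

PKMVP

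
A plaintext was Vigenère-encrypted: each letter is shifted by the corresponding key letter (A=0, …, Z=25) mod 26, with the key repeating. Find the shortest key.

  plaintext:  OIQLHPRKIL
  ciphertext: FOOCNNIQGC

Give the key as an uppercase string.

  i= 0: F-O = 17 → R
  i= 1: O-I =  6 → G
  i= 2: O-Q = 24 → Y
  i= 3: C-L = 17 → R
  i= 4: N-H =  6 → G
  i= 5: N-P = 24 → Y
  i= 6: I-R = 17 → R
  i= 7: Q-K =  6 → G
  i= 8: G-I = 24 → Y
  i= 9: C-L = 17 → R
  shifts repeat with period 3: RGY

RGY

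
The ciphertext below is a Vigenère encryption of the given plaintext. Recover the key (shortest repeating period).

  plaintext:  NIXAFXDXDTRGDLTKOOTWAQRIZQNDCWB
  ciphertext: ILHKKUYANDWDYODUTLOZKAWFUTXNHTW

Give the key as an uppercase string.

VDKKFX

  i= 0: I-N = 21 → V
  i= 1: L-I =  3 → D
  i= 2: H-X = 10 → K
  i= 3: K-A = 10 → K
  i= 4: K-F =  5 → F
  i= 5: U-X = 23 → X
  i= 6: Y-D = 21 → V
  i= 7: A-X =  3 → D
  i= 8: N-D = 10 → K
  i= 9: D-T = 10 → K
  i=10: W-R =  5 → F
  i=11: D-G = 23 → X
  i=12: Y-D = 21 → V
  i=13: O-L =  3 → D
  i=14: D-T = 10 → K
  i=15: U-K = 10 → K
  i=16: T-O =  5 → F
  i=17: L-O = 23 → X
  i=18: O-T = 21 → V
  i=19: Z-W =  3 → D
  i=20: K-A = 10 → K
  i=21: A-Q = 10 → K
  i=22: W-R =  5 → F
  i=23: F-I = 23 → X
  i=24: U-Z = 21 → V
  i=25: T-Q =  3 → D
  i=26: X-N = 10 → K
  i=27: N-D = 10 → K
  i=28: H-C =  5 → F
  i=29: T-W = 23 → X
  i=30: W-B = 21 → V
  shifts repeat with period 6: VDKKFX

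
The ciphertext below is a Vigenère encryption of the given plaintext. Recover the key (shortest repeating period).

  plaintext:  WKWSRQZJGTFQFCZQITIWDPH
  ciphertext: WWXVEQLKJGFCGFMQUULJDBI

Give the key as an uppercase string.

  i= 0: W-W =  0 → A
  i= 1: W-K = 12 → M
  i= 2: X-W =  1 → B
  i= 3: V-S =  3 → D
  i= 4: E-R = 13 → N
  i= 5: Q-Q =  0 → A
  i= 6: L-Z = 12 → M
  i= 7: K-J =  1 → B
  i= 8: J-G =  3 → D
  i= 9: G-T = 13 → N
  i=10: F-F =  0 → A
  i=11: C-Q = 12 → M
  i=12: G-F =  1 → B
  i=13: F-C =  3 → D
  i=14: M-Z = 13 → N
  i=15: Q-Q =  0 → A
  i=16: U-I = 12 → M
  i=17: U-T =  1 → B
  i=18: L-I =  3 → D
  i=19: J-W = 13 → N
  i=20: D-D =  0 → A
  i=21: B-P = 12 → M
  i=22: I-H =  1 → B
  shifts repeat with period 5: AMBDN

AMBDN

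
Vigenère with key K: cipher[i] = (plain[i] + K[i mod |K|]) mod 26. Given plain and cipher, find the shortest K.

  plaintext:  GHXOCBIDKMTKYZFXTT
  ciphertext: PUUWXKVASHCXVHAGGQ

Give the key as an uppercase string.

  i= 0: P-G =  9 → J
  i= 1: U-H = 13 → N
  i= 2: U-X = 23 → X
  i= 3: W-O =  8 → I
  i= 4: X-C = 21 → V
  i= 5: K-B =  9 → J
  i= 6: V-I = 13 → N
  i= 7: A-D = 23 → X
  i= 8: S-K =  8 → I
  i= 9: H-M = 21 → V
  i=10: C-T =  9 → J
  i=11: X-K = 13 → N
  i=12: V-Y = 23 → X
  i=13: H-Z =  8 → I
  i=14: A-F = 21 → V
  i=15: G-X =  9 → J
  i=16: G-T = 13 → N
  i=17: Q-T = 23 → X
  shifts repeat with period 5: JNXIV

JNXIV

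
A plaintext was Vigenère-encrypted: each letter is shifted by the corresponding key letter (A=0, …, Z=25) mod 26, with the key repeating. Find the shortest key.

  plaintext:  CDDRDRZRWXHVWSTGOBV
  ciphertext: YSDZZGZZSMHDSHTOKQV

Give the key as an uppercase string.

  i= 0: Y-C = 22 → W
  i= 1: S-D = 15 → P
  i= 2: D-D =  0 → A
  i= 3: Z-R =  8 → I
  i= 4: Z-D = 22 → W
  i= 5: G-R = 15 → P
  i= 6: Z-Z =  0 → A
  i= 7: Z-R =  8 → I
  i= 8: S-W = 22 → W
  i= 9: M-X = 15 → P
  i=10: H-H =  0 → A
  i=11: D-V =  8 → I
  i=12: S-W = 22 → W
  i=13: H-S = 15 → P
  i=14: T-T =  0 → A
  i=15: O-G =  8 → I
  i=16: K-O = 22 → W
  i=17: Q-B = 15 → P
  i=18: V-V =  0 → A
  shifts repeat with period 4: WPAI

WPAI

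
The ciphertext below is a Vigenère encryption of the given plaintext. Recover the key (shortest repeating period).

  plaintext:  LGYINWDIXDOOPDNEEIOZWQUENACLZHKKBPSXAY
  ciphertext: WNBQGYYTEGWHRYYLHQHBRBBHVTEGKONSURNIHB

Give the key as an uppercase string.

LHDITCV

  i= 0: W-L = 11 → L
  i= 1: N-G =  7 → H
  i= 2: B-Y =  3 → D
  i= 3: Q-I =  8 → I
  i= 4: G-N = 19 → T
  i= 5: Y-W =  2 → C
  i= 6: Y-D = 21 → V
  i= 7: T-I = 11 → L
  i= 8: E-X =  7 → H
  i= 9: G-D =  3 → D
  i=10: W-O =  8 → I
  i=11: H-O = 19 → T
  i=12: R-P =  2 → C
  i=13: Y-D = 21 → V
  i=14: Y-N = 11 → L
  i=15: L-E =  7 → H
  i=16: H-E =  3 → D
  i=17: Q-I =  8 → I
  i=18: H-O = 19 → T
  i=19: B-Z =  2 → C
  i=20: R-W = 21 → V
  i=21: B-Q = 11 → L
  i=22: B-U =  7 → H
  i=23: H-E =  3 → D
  i=24: V-N =  8 → I
  i=25: T-A = 19 → T
  i=26: E-C =  2 → C
  i=27: G-L = 21 → V
  i=28: K-Z = 11 → L
  i=29: O-H =  7 → H
  i=30: N-K =  3 → D
  i=31: S-K =  8 → I
  i=32: U-B = 19 → T
  i=33: R-P =  2 → C
  i=34: N-S = 21 → V
  i=35: I-X = 11 → L
  i=36: H-A =  7 → H
  i=37: B-Y =  3 → D
  shifts repeat with period 7: LHDITCV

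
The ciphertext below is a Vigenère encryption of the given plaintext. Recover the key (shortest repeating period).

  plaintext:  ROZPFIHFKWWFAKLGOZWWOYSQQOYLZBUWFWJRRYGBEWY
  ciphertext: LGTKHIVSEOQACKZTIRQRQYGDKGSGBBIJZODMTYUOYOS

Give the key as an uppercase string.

USUVCAON

  i= 0: L-R = 20 → U
  i= 1: G-O = 18 → S
  i= 2: T-Z = 20 → U
  i= 3: K-P = 21 → V
  i= 4: H-F =  2 → C
  i= 5: I-I =  0 → A
  i= 6: V-H = 14 → O
  i= 7: S-F = 13 → N
  i= 8: E-K = 20 → U
  i= 9: O-W = 18 → S
  i=10: Q-W = 20 → U
  i=11: A-F = 21 → V
  i=12: C-A =  2 → C
  i=13: K-K =  0 → A
  i=14: Z-L = 14 → O
  i=15: T-G = 13 → N
  i=16: I-O = 20 → U
  i=17: R-Z = 18 → S
  i=18: Q-W = 20 → U
  i=19: R-W = 21 → V
  i=20: Q-O =  2 → C
  i=21: Y-Y =  0 → A
  i=22: G-S = 14 → O
  i=23: D-Q = 13 → N
  i=24: K-Q = 20 → U
  i=25: G-O = 18 → S
  i=26: S-Y = 20 → U
  i=27: G-L = 21 → V
  i=28: B-Z =  2 → C
  i=29: B-B =  0 → A
  i=30: I-U = 14 → O
  i=31: J-W = 13 → N
  i=32: Z-F = 20 → U
  i=33: O-W = 18 → S
  i=34: D-J = 20 → U
  i=35: M-R = 21 → V
  i=36: T-R =  2 → C
  i=37: Y-Y =  0 → A
  i=38: U-G = 14 → O
  i=39: O-B = 13 → N
  i=40: Y-E = 20 → U
  i=41: O-W = 18 → S
  i=42: S-Y = 20 → U
  shifts repeat with period 8: USUVCAON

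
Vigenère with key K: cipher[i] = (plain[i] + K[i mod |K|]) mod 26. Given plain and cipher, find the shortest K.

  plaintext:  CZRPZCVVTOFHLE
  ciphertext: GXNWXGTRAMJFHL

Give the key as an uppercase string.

EYWHY

  i= 0: G-C =  4 → E
  i= 1: X-Z = 24 → Y
  i= 2: N-R = 22 → W
  i= 3: W-P =  7 → H
  i= 4: X-Z = 24 → Y
  i= 5: G-C =  4 → E
  i= 6: T-V = 24 → Y
  i= 7: R-V = 22 → W
  i= 8: A-T =  7 → H
  i= 9: M-O = 24 → Y
  i=10: J-F =  4 → E
  i=11: F-H = 24 → Y
  i=12: H-L = 22 → W
  i=13: L-E =  7 → H
  shifts repeat with period 5: EYWHY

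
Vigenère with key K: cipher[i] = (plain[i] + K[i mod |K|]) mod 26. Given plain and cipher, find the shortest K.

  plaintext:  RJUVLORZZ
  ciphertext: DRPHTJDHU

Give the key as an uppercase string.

MIV

  i= 0: D-R = 12 → M
  i= 1: R-J =  8 → I
  i= 2: P-U = 21 → V
  i= 3: H-V = 12 → M
  i= 4: T-L =  8 → I
  i= 5: J-O = 21 → V
  i= 6: D-R = 12 → M
  i= 7: H-Z =  8 → I
  i= 8: U-Z = 21 → V
  shifts repeat with period 3: MIV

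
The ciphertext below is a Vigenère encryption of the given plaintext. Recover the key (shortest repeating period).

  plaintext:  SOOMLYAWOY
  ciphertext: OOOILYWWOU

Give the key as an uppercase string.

  i= 0: O-S = 22 → W
  i= 1: O-O =  0 → A
  i= 2: O-O =  0 → A
  i= 3: I-M = 22 → W
  i= 4: L-L =  0 → A
  i= 5: Y-Y =  0 → A
  i= 6: W-A = 22 → W
  i= 7: W-W =  0 → A
  i= 8: O-O =  0 → A
  i= 9: U-Y = 22 → W
  shifts repeat with period 3: WAA

WAA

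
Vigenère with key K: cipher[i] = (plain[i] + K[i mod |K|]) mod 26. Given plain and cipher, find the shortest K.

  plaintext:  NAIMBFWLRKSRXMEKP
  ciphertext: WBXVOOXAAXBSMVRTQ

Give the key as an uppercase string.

  i= 0: W-N =  9 → J
  i= 1: B-A =  1 → B
  i= 2: X-I = 15 → P
  i= 3: V-M =  9 → J
  i= 4: O-B = 13 → N
  i= 5: O-F =  9 → J
  i= 6: X-W =  1 → B
  i= 7: A-L = 15 → P
  i= 8: A-R =  9 → J
  i= 9: X-K = 13 → N
  i=10: B-S =  9 → J
  i=11: S-R =  1 → B
  i=12: M-X = 15 → P
  i=13: V-M =  9 → J
  i=14: R-E = 13 → N
  i=15: T-K =  9 → J
  i=16: Q-P =  1 → B
  shifts repeat with period 5: JBPJN

JBPJN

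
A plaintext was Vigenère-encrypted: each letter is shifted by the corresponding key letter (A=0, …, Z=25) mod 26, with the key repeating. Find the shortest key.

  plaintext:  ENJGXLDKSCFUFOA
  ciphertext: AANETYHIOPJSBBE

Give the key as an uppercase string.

WNEY

  i= 0: A-E = 22 → W
  i= 1: A-N = 13 → N
  i= 2: N-J =  4 → E
  i= 3: E-G = 24 → Y
  i= 4: T-X = 22 → W
  i= 5: Y-L = 13 → N
  i= 6: H-D =  4 → E
  i= 7: I-K = 24 → Y
  i= 8: O-S = 22 → W
  i= 9: P-C = 13 → N
  i=10: J-F =  4 → E
  i=11: S-U = 24 → Y
  i=12: B-F = 22 → W
  i=13: B-O = 13 → N
  i=14: E-A =  4 → E
  shifts repeat with period 4: WNEY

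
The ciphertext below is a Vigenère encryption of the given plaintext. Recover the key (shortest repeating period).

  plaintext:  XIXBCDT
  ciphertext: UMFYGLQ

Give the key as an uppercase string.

  i= 0: U-X = 23 → X
  i= 1: M-I =  4 → E
  i= 2: F-X =  8 → I
  i= 3: Y-B = 23 → X
  i= 4: G-C =  4 → E
  i= 5: L-D =  8 → I
  i= 6: Q-T = 23 → X
  shifts repeat with period 3: XEI

XEI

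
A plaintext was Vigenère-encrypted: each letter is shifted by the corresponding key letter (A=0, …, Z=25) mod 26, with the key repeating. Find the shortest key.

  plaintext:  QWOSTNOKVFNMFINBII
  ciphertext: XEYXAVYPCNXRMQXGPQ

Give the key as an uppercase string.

  i= 0: X-Q =  7 → H
  i= 1: E-W =  8 → I
  i= 2: Y-O = 10 → K
  i= 3: X-S =  5 → F
  i= 4: A-T =  7 → H
  i= 5: V-N =  8 → I
  i= 6: Y-O = 10 → K
  i= 7: P-K =  5 → F
  i= 8: C-V =  7 → H
  i= 9: N-F =  8 → I
  i=10: X-N = 10 → K
  i=11: R-M =  5 → F
  i=12: M-F =  7 → H
  i=13: Q-I =  8 → I
  i=14: X-N = 10 → K
  i=15: G-B =  5 → F
  i=16: P-I =  7 → H
  i=17: Q-I =  8 → I
  shifts repeat with period 4: HIKF

HIKF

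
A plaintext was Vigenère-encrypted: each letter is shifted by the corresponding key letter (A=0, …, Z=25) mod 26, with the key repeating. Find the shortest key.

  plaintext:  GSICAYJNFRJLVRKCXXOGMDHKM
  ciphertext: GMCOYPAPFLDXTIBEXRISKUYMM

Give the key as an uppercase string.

AUUMYRRC

  i= 0: G-G =  0 → A
  i= 1: M-S = 20 → U
  i= 2: C-I = 20 → U
  i= 3: O-C = 12 → M
  i= 4: Y-A = 24 → Y
  i= 5: P-Y = 17 → R
  i= 6: A-J = 17 → R
  i= 7: P-N =  2 → C
  i= 8: F-F =  0 → A
  i= 9: L-R = 20 → U
  i=10: D-J = 20 → U
  i=11: X-L = 12 → M
  i=12: T-V = 24 → Y
  i=13: I-R = 17 → R
  i=14: B-K = 17 → R
  i=15: E-C =  2 → C
  i=16: X-X =  0 → A
  i=17: R-X = 20 → U
  i=18: I-O = 20 → U
  i=19: S-G = 12 → M
  i=20: K-M = 24 → Y
  i=21: U-D = 17 → R
  i=22: Y-H = 17 → R
  i=23: M-K =  2 → C
  i=24: M-M =  0 → A
  shifts repeat with period 8: AUUMYRRC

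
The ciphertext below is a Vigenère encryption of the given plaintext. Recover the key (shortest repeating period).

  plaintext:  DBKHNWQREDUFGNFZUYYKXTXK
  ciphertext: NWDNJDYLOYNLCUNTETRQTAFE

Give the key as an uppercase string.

  i= 0: N-D = 10 → K
  i= 1: W-B = 21 → V
  i= 2: D-K = 19 → T
  i= 3: N-H =  6 → G
  i= 4: J-N = 22 → W
  i= 5: D-W =  7 → H
  i= 6: Y-Q =  8 → I
  i= 7: L-R = 20 → U
  i= 8: O-E = 10 → K
  i= 9: Y-D = 21 → V
  i=10: N-U = 19 → T
  i=11: L-F =  6 → G
  i=12: C-G = 22 → W
  i=13: U-N =  7 → H
  i=14: N-F =  8 → I
  i=15: T-Z = 20 → U
  i=16: E-U = 10 → K
  i=17: T-Y = 21 → V
  i=18: R-Y = 19 → T
  i=19: Q-K =  6 → G
  i=20: T-X = 22 → W
  i=21: A-T =  7 → H
  i=22: F-X =  8 → I
  i=23: E-K = 20 → U
  shifts repeat with period 8: KVTGWHIU

KVTGWHIU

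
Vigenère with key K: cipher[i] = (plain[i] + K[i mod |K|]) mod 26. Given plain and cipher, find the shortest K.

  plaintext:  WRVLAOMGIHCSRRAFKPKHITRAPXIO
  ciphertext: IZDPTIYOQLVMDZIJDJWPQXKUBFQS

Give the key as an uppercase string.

MIIETU

  i= 0: I-W = 12 → M
  i= 1: Z-R =  8 → I
  i= 2: D-V =  8 → I
  i= 3: P-L =  4 → E
  i= 4: T-A = 19 → T
  i= 5: I-O = 20 → U
  i= 6: Y-M = 12 → M
  i= 7: O-G =  8 → I
  i= 8: Q-I =  8 → I
  i= 9: L-H =  4 → E
  i=10: V-C = 19 → T
  i=11: M-S = 20 → U
  i=12: D-R = 12 → M
  i=13: Z-R =  8 → I
  i=14: I-A =  8 → I
  i=15: J-F =  4 → E
  i=16: D-K = 19 → T
  i=17: J-P = 20 → U
  i=18: W-K = 12 → M
  i=19: P-H =  8 → I
  i=20: Q-I =  8 → I
  i=21: X-T =  4 → E
  i=22: K-R = 19 → T
  i=23: U-A = 20 → U
  i=24: B-P = 12 → M
  i=25: F-X =  8 → I
  i=26: Q-I =  8 → I
  i=27: S-O =  4 → E
  shifts repeat with period 6: MIIETU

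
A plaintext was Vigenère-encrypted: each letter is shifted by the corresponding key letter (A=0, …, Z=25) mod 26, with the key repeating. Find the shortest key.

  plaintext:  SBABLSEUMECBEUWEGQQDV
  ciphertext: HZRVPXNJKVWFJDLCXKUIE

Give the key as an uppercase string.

PYRUEFJ

  i= 0: H-S = 15 → P
  i= 1: Z-B = 24 → Y
  i= 2: R-A = 17 → R
  i= 3: V-B = 20 → U
  i= 4: P-L =  4 → E
  i= 5: X-S =  5 → F
  i= 6: N-E =  9 → J
  i= 7: J-U = 15 → P
  i= 8: K-M = 24 → Y
  i= 9: V-E = 17 → R
  i=10: W-C = 20 → U
  i=11: F-B =  4 → E
  i=12: J-E =  5 → F
  i=13: D-U =  9 → J
  i=14: L-W = 15 → P
  i=15: C-E = 24 → Y
  i=16: X-G = 17 → R
  i=17: K-Q = 20 → U
  i=18: U-Q =  4 → E
  i=19: I-D =  5 → F
  i=20: E-V =  9 → J
  shifts repeat with period 7: PYRUEFJ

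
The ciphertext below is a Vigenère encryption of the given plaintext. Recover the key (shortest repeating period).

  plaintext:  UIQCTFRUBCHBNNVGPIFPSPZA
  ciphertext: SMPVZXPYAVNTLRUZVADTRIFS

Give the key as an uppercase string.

YEZTGS

  i= 0: S-U = 24 → Y
  i= 1: M-I =  4 → E
  i= 2: P-Q = 25 → Z
  i= 3: V-C = 19 → T
  i= 4: Z-T =  6 → G
  i= 5: X-F = 18 → S
  i= 6: P-R = 24 → Y
  i= 7: Y-U =  4 → E
  i= 8: A-B = 25 → Z
  i= 9: V-C = 19 → T
  i=10: N-H =  6 → G
  i=11: T-B = 18 → S
  i=12: L-N = 24 → Y
  i=13: R-N =  4 → E
  i=14: U-V = 25 → Z
  i=15: Z-G = 19 → T
  i=16: V-P =  6 → G
  i=17: A-I = 18 → S
  i=18: D-F = 24 → Y
  i=19: T-P =  4 → E
  i=20: R-S = 25 → Z
  i=21: I-P = 19 → T
  i=22: F-Z =  6 → G
  i=23: S-A = 18 → S
  shifts repeat with period 6: YEZTGS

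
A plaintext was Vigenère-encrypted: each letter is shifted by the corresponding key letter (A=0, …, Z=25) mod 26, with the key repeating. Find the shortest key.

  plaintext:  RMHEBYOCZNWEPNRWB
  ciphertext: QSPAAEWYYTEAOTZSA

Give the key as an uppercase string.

  i= 0: Q-R = 25 → Z
  i= 1: S-M =  6 → G
  i= 2: P-H =  8 → I
  i= 3: A-E = 22 → W
  i= 4: A-B = 25 → Z
  i= 5: E-Y =  6 → G
  i= 6: W-O =  8 → I
  i= 7: Y-C = 22 → W
  i= 8: Y-Z = 25 → Z
  i= 9: T-N =  6 → G
  i=10: E-W =  8 → I
  i=11: A-E = 22 → W
  i=12: O-P = 25 → Z
  i=13: T-N =  6 → G
  i=14: Z-R =  8 → I
  i=15: S-W = 22 → W
  i=16: A-B = 25 → Z
  shifts repeat with period 4: ZGIW

ZGIW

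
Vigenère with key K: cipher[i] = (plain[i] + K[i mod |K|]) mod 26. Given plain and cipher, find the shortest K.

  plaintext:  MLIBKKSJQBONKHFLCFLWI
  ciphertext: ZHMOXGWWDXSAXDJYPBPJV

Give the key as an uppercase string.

NWEN

  i= 0: Z-M = 13 → N
  i= 1: H-L = 22 → W
  i= 2: M-I =  4 → E
  i= 3: O-B = 13 → N
  i= 4: X-K = 13 → N
  i= 5: G-K = 22 → W
  i= 6: W-S =  4 → E
  i= 7: W-J = 13 → N
  i= 8: D-Q = 13 → N
  i= 9: X-B = 22 → W
  i=10: S-O =  4 → E
  i=11: A-N = 13 → N
  i=12: X-K = 13 → N
  i=13: D-H = 22 → W
  i=14: J-F =  4 → E
  i=15: Y-L = 13 → N
  i=16: P-C = 13 → N
  i=17: B-F = 22 → W
  i=18: P-L =  4 → E
  i=19: J-W = 13 → N
  i=20: V-I = 13 → N
  shifts repeat with period 4: NWEN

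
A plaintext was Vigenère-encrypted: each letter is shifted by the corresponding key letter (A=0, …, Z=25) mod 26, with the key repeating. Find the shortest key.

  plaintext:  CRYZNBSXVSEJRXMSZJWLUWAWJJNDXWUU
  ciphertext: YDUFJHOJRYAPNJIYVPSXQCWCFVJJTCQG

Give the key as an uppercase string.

WMWGWG

  i= 0: Y-C = 22 → W
  i= 1: D-R = 12 → M
  i= 2: U-Y = 22 → W
  i= 3: F-Z =  6 → G
  i= 4: J-N = 22 → W
  i= 5: H-B =  6 → G
  i= 6: O-S = 22 → W
  i= 7: J-X = 12 → M
  i= 8: R-V = 22 → W
  i= 9: Y-S =  6 → G
  i=10: A-E = 22 → W
  i=11: P-J =  6 → G
  i=12: N-R = 22 → W
  i=13: J-X = 12 → M
  i=14: I-M = 22 → W
  i=15: Y-S =  6 → G
  i=16: V-Z = 22 → W
  i=17: P-J =  6 → G
  i=18: S-W = 22 → W
  i=19: X-L = 12 → M
  i=20: Q-U = 22 → W
  i=21: C-W =  6 → G
  i=22: W-A = 22 → W
  i=23: C-W =  6 → G
  i=24: F-J = 22 → W
  i=25: V-J = 12 → M
  i=26: J-N = 22 → W
  i=27: J-D =  6 → G
  i=28: T-X = 22 → W
  i=29: C-W =  6 → G
  i=30: Q-U = 22 → W
  i=31: G-U = 12 → M
  shifts repeat with period 6: WMWGWG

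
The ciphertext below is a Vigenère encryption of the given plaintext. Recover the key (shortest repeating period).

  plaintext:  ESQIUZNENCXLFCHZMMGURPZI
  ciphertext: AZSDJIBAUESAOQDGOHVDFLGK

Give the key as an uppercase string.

  i= 0: A-E = 22 → W
  i= 1: Z-S =  7 → H
  i= 2: S-Q =  2 → C
  i= 3: D-I = 21 → V
  i= 4: J-U = 15 → P
  i= 5: I-Z =  9 → J
  i= 6: B-N = 14 → O
  i= 7: A-E = 22 → W
  i= 8: U-N =  7 → H
  i= 9: E-C =  2 → C
  i=10: S-X = 21 → V
  i=11: A-L = 15 → P
  i=12: O-F =  9 → J
  i=13: Q-C = 14 → O
  i=14: D-H = 22 → W
  i=15: G-Z =  7 → H
  i=16: O-M =  2 → C
  i=17: H-M = 21 → V
  i=18: V-G = 15 → P
  i=19: D-U =  9 → J
  i=20: F-R = 14 → O
  i=21: L-P = 22 → W
  i=22: G-Z =  7 → H
  i=23: K-I =  2 → C
  shifts repeat with period 7: WHCVPJO

WHCVPJO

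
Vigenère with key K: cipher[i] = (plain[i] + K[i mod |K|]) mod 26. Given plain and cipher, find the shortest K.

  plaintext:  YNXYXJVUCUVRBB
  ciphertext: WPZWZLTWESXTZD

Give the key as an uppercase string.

  i= 0: W-Y = 24 → Y
  i= 1: P-N =  2 → C
  i= 2: Z-X =  2 → C
  i= 3: W-Y = 24 → Y
  i= 4: Z-X =  2 → C
  i= 5: L-J =  2 → C
  i= 6: T-V = 24 → Y
  i= 7: W-U =  2 → C
  i= 8: E-C =  2 → C
  i= 9: S-U = 24 → Y
  i=10: X-V =  2 → C
  i=11: T-R =  2 → C
  i=12: Z-B = 24 → Y
  i=13: D-B =  2 → C
  shifts repeat with period 3: YCC

YCC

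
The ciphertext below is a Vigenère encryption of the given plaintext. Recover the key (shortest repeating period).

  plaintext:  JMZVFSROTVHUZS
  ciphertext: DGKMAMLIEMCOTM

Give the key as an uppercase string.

UULRVU

  i= 0: D-J = 20 → U
  i= 1: G-M = 20 → U
  i= 2: K-Z = 11 → L
  i= 3: M-V = 17 → R
  i= 4: A-F = 21 → V
  i= 5: M-S = 20 → U
  i= 6: L-R = 20 → U
  i= 7: I-O = 20 → U
  i= 8: E-T = 11 → L
  i= 9: M-V = 17 → R
  i=10: C-H = 21 → V
  i=11: O-U = 20 → U
  i=12: T-Z = 20 → U
  i=13: M-S = 20 → U
  shifts repeat with period 6: UULRVU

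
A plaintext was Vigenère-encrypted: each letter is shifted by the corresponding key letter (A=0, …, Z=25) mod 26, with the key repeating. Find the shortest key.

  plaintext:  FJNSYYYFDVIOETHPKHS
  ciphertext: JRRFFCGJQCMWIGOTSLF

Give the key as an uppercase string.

  i= 0: J-F =  4 → E
  i= 1: R-J =  8 → I
  i= 2: R-N =  4 → E
  i= 3: F-S = 13 → N
  i= 4: F-Y =  7 → H
  i= 5: C-Y =  4 → E
  i= 6: G-Y =  8 → I
  i= 7: J-F =  4 → E
  i= 8: Q-D = 13 → N
  i= 9: C-V =  7 → H
  i=10: M-I =  4 → E
  i=11: W-O =  8 → I
  i=12: I-E =  4 → E
  i=13: G-T = 13 → N
  i=14: O-H =  7 → H
  i=15: T-P =  4 → E
  i=16: S-K =  8 → I
  i=17: L-H =  4 → E
  i=18: F-S = 13 → N
  shifts repeat with period 5: EIENH

EIENH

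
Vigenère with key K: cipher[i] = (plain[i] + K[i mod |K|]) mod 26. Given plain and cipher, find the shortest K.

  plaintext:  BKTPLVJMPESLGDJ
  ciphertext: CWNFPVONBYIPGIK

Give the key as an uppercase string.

BMUQEAF

  i= 0: C-B =  1 → B
  i= 1: W-K = 12 → M
  i= 2: N-T = 20 → U
  i= 3: F-P = 16 → Q
  i= 4: P-L =  4 → E
  i= 5: V-V =  0 → A
  i= 6: O-J =  5 → F
  i= 7: N-M =  1 → B
  i= 8: B-P = 12 → M
  i= 9: Y-E = 20 → U
  i=10: I-S = 16 → Q
  i=11: P-L =  4 → E
  i=12: G-G =  0 → A
  i=13: I-D =  5 → F
  i=14: K-J =  1 → B
  shifts repeat with period 7: BMUQEAF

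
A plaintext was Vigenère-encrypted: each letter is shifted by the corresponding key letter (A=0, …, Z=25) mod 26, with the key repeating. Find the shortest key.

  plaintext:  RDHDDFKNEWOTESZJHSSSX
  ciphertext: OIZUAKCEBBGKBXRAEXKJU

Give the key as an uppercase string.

  i= 0: O-R = 23 → X
  i= 1: I-D =  5 → F
  i= 2: Z-H = 18 → S
  i= 3: U-D = 17 → R
  i= 4: A-D = 23 → X
  i= 5: K-F =  5 → F
  i= 6: C-K = 18 → S
  i= 7: E-N = 17 → R
  i= 8: B-E = 23 → X
  i= 9: B-W =  5 → F
  i=10: G-O = 18 → S
  i=11: K-T = 17 → R
  i=12: B-E = 23 → X
  i=13: X-S =  5 → F
  i=14: R-Z = 18 → S
  i=15: A-J = 17 → R
  i=16: E-H = 23 → X
  i=17: X-S =  5 → F
  i=18: K-S = 18 → S
  i=19: J-S = 17 → R
  i=20: U-X = 23 → X
  shifts repeat with period 4: XFSR

XFSR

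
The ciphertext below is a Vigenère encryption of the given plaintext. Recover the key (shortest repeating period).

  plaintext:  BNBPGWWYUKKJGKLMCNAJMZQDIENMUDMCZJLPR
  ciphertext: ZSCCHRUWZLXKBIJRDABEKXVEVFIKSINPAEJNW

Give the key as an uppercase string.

YFBNBVY

  i= 0: Z-B = 24 → Y
  i= 1: S-N =  5 → F
  i= 2: C-B =  1 → B
  i= 3: C-P = 13 → N
  i= 4: H-G =  1 → B
  i= 5: R-W = 21 → V
  i= 6: U-W = 24 → Y
  i= 7: W-Y = 24 → Y
  i= 8: Z-U =  5 → F
  i= 9: L-K =  1 → B
  i=10: X-K = 13 → N
  i=11: K-J =  1 → B
  i=12: B-G = 21 → V
  i=13: I-K = 24 → Y
  i=14: J-L = 24 → Y
  i=15: R-M =  5 → F
  i=16: D-C =  1 → B
  i=17: A-N = 13 → N
  i=18: B-A =  1 → B
  i=19: E-J = 21 → V
  i=20: K-M = 24 → Y
  i=21: X-Z = 24 → Y
  i=22: V-Q =  5 → F
  i=23: E-D =  1 → B
  i=24: V-I = 13 → N
  i=25: F-E =  1 → B
  i=26: I-N = 21 → V
  i=27: K-M = 24 → Y
  i=28: S-U = 24 → Y
  i=29: I-D =  5 → F
  i=30: N-M =  1 → B
  i=31: P-C = 13 → N
  i=32: A-Z =  1 → B
  i=33: E-J = 21 → V
  i=34: J-L = 24 → Y
  i=35: N-P = 24 → Y
  i=36: W-R =  5 → F
  shifts repeat with period 7: YFBNBVY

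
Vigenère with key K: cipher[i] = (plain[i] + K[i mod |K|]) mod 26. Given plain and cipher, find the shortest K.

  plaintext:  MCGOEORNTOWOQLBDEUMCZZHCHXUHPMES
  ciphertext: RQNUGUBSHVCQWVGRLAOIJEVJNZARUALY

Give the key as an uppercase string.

FOHGCGK

  i= 0: R-M =  5 → F
  i= 1: Q-C = 14 → O
  i= 2: N-G =  7 → H
  i= 3: U-O =  6 → G
  i= 4: G-E =  2 → C
  i= 5: U-O =  6 → G
  i= 6: B-R = 10 → K
  i= 7: S-N =  5 → F
  i= 8: H-T = 14 → O
  i= 9: V-O =  7 → H
  i=10: C-W =  6 → G
  i=11: Q-O =  2 → C
  i=12: W-Q =  6 → G
  i=13: V-L = 10 → K
  i=14: G-B =  5 → F
  i=15: R-D = 14 → O
  i=16: L-E =  7 → H
  i=17: A-U =  6 → G
  i=18: O-M =  2 → C
  i=19: I-C =  6 → G
  i=20: J-Z = 10 → K
  i=21: E-Z =  5 → F
  i=22: V-H = 14 → O
  i=23: J-C =  7 → H
  i=24: N-H =  6 → G
  i=25: Z-X =  2 → C
  i=26: A-U =  6 → G
  i=27: R-H = 10 → K
  i=28: U-P =  5 → F
  i=29: A-M = 14 → O
  i=30: L-E =  7 → H
  i=31: Y-S =  6 → G
  shifts repeat with period 7: FOHGCGK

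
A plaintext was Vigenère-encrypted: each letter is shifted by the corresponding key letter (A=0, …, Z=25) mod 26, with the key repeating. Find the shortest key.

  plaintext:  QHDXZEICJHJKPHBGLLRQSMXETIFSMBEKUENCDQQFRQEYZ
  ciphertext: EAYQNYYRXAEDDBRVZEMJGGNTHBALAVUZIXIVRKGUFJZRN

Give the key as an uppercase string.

  i= 0: E-Q = 14 → O
  i= 1: A-H = 19 → T
  i= 2: Y-D = 21 → V
  i= 3: Q-X = 19 → T
  i= 4: N-Z = 14 → O
  i= 5: Y-E = 20 → U
  i= 6: Y-I = 16 → Q
  i= 7: R-C = 15 → P
  i= 8: X-J = 14 → O
  i= 9: A-H = 19 → T
  i=10: E-J = 21 → V
  i=11: D-K = 19 → T
  i=12: D-P = 14 → O
  i=13: B-H = 20 → U
  i=14: R-B = 16 → Q
  i=15: V-G = 15 → P
  i=16: Z-L = 14 → O
  i=17: E-L = 19 → T
  i=18: M-R = 21 → V
  i=19: J-Q = 19 → T
  i=20: G-S = 14 → O
  i=21: G-M = 20 → U
  i=22: N-X = 16 → Q
  i=23: T-E = 15 → P
  i=24: H-T = 14 → O
  i=25: B-I = 19 → T
  i=26: A-F = 21 → V
  i=27: L-S = 19 → T
  i=28: A-M = 14 → O
  i=29: V-B = 20 → U
  i=30: U-E = 16 → Q
  i=31: Z-K = 15 → P
  i=32: I-U = 14 → O
  i=33: X-E = 19 → T
  i=34: I-N = 21 → V
  i=35: V-C = 19 → T
  i=36: R-D = 14 → O
  i=37: K-Q = 20 → U
  i=38: G-Q = 16 → Q
  i=39: U-F = 15 → P
  i=40: F-R = 14 → O
  i=41: J-Q = 19 → T
  i=42: Z-E = 21 → V
  i=43: R-Y = 19 → T
  i=44: N-Z = 14 → O
  shifts repeat with period 8: OTVTOUQP

OTVTOUQP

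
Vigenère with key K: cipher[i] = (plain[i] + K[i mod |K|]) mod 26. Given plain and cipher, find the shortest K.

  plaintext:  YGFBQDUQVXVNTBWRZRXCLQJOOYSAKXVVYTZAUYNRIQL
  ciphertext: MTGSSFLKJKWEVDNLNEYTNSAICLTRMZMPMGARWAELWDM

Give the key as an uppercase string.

ONBRCCRU

  i= 0: M-Y = 14 → O
  i= 1: T-G = 13 → N
  i= 2: G-F =  1 → B
  i= 3: S-B = 17 → R
  i= 4: S-Q =  2 → C
  i= 5: F-D =  2 → C
  i= 6: L-U = 17 → R
  i= 7: K-Q = 20 → U
  i= 8: J-V = 14 → O
  i= 9: K-X = 13 → N
  i=10: W-V =  1 → B
  i=11: E-N = 17 → R
  i=12: V-T =  2 → C
  i=13: D-B =  2 → C
  i=14: N-W = 17 → R
  i=15: L-R = 20 → U
  i=16: N-Z = 14 → O
  i=17: E-R = 13 → N
  i=18: Y-X =  1 → B
  i=19: T-C = 17 → R
  i=20: N-L =  2 → C
  i=21: S-Q =  2 → C
  i=22: A-J = 17 → R
  i=23: I-O = 20 → U
  i=24: C-O = 14 → O
  i=25: L-Y = 13 → N
  i=26: T-S =  1 → B
  i=27: R-A = 17 → R
  i=28: M-K =  2 → C
  i=29: Z-X =  2 → C
  i=30: M-V = 17 → R
  i=31: P-V = 20 → U
  i=32: M-Y = 14 → O
  i=33: G-T = 13 → N
  i=34: A-Z =  1 → B
  i=35: R-A = 17 → R
  i=36: W-U =  2 → C
  i=37: A-Y =  2 → C
  i=38: E-N = 17 → R
  i=39: L-R = 20 → U
  i=40: W-I = 14 → O
  i=41: D-Q = 13 → N
  i=42: M-L =  1 → B
  shifts repeat with period 8: ONBRCCRU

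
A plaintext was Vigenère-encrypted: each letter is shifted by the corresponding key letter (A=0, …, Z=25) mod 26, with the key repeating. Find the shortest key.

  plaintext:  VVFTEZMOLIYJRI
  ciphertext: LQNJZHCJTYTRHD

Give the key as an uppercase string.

  i= 0: L-V = 16 → Q
  i= 1: Q-V = 21 → V
  i= 2: N-F =  8 → I
  i= 3: J-T = 16 → Q
  i= 4: Z-E = 21 → V
  i= 5: H-Z =  8 → I
  i= 6: C-M = 16 → Q
  i= 7: J-O = 21 → V
  i= 8: T-L =  8 → I
  i= 9: Y-I = 16 → Q
  i=10: T-Y = 21 → V
  i=11: R-J =  8 → I
  i=12: H-R = 16 → Q
  i=13: D-I = 21 → V
  shifts repeat with period 3: QVI

QVI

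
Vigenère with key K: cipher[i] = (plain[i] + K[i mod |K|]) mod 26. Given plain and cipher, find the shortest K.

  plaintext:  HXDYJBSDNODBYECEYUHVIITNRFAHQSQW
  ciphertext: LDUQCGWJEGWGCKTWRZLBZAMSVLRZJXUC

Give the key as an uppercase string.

  i= 0: L-H =  4 → E
  i= 1: D-X =  6 → G
  i= 2: U-D = 17 → R
  i= 3: Q-Y = 18 → S
  i= 4: C-J = 19 → T
  i= 5: G-B =  5 → F
  i= 6: W-S =  4 → E
  i= 7: J-D =  6 → G
  i= 8: E-N = 17 → R
  i= 9: G-O = 18 → S
  i=10: W-D = 19 → T
  i=11: G-B =  5 → F
  i=12: C-Y =  4 → E
  i=13: K-E =  6 → G
  i=14: T-C = 17 → R
  i=15: W-E = 18 → S
  i=16: R-Y = 19 → T
  i=17: Z-U =  5 → F
  i=18: L-H =  4 → E
  i=19: B-V =  6 → G
  i=20: Z-I = 17 → R
  i=21: A-I = 18 → S
  i=22: M-T = 19 → T
  i=23: S-N =  5 → F
  i=24: V-R =  4 → E
  i=25: L-F =  6 → G
  i=26: R-A = 17 → R
  i=27: Z-H = 18 → S
  i=28: J-Q = 19 → T
  i=29: X-S =  5 → F
  i=30: U-Q =  4 → E
  i=31: C-W =  6 → G
  shifts repeat with period 6: EGRSTF

EGRSTF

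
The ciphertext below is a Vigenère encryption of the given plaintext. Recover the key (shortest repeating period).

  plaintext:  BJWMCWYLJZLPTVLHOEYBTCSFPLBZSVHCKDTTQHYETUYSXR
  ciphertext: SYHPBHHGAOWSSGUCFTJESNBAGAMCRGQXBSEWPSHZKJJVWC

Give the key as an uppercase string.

  i= 0: S-B = 17 → R
  i= 1: Y-J = 15 → P
  i= 2: H-W = 11 → L
  i= 3: P-M =  3 → D
  i= 4: B-C = 25 → Z
  i= 5: H-W = 11 → L
  i= 6: H-Y =  9 → J
  i= 7: G-L = 21 → V
  i= 8: A-J = 17 → R
  i= 9: O-Z = 15 → P
  i=10: W-L = 11 → L
  i=11: S-P =  3 → D
  i=12: S-T = 25 → Z
  i=13: G-V = 11 → L
  i=14: U-L =  9 → J
  i=15: C-H = 21 → V
  i=16: F-O = 17 → R
  i=17: T-E = 15 → P
  i=18: J-Y = 11 → L
  i=19: E-B =  3 → D
  i=20: S-T = 25 → Z
  i=21: N-C = 11 → L
  i=22: B-S =  9 → J
  i=23: A-F = 21 → V
  i=24: G-P = 17 → R
  i=25: A-L = 15 → P
  i=26: M-B = 11 → L
  i=27: C-Z =  3 → D
  i=28: R-S = 25 → Z
  i=29: G-V = 11 → L
  i=30: Q-H =  9 → J
  i=31: X-C = 21 → V
  i=32: B-K = 17 → R
  i=33: S-D = 15 → P
  i=34: E-T = 11 → L
  i=35: W-T =  3 → D
  i=36: P-Q = 25 → Z
  i=37: S-H = 11 → L
  i=38: H-Y =  9 → J
  i=39: Z-E = 21 → V
  i=40: K-T = 17 → R
  i=41: J-U = 15 → P
  i=42: J-Y = 11 → L
  i=43: V-S =  3 → D
  i=44: W-X = 25 → Z
  i=45: C-R = 11 → L
  shifts repeat with period 8: RPLDZLJV

RPLDZLJV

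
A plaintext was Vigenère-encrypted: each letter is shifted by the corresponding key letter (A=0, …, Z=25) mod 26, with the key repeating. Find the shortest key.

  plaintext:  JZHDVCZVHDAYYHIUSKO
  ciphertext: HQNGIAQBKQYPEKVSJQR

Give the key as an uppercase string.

YRGDN

  i= 0: H-J = 24 → Y
  i= 1: Q-Z = 17 → R
  i= 2: N-H =  6 → G
  i= 3: G-D =  3 → D
  i= 4: I-V = 13 → N
  i= 5: A-C = 24 → Y
  i= 6: Q-Z = 17 → R
  i= 7: B-V =  6 → G
  i= 8: K-H =  3 → D
  i= 9: Q-D = 13 → N
  i=10: Y-A = 24 → Y
  i=11: P-Y = 17 → R
  i=12: E-Y =  6 → G
  i=13: K-H =  3 → D
  i=14: V-I = 13 → N
  i=15: S-U = 24 → Y
  i=16: J-S = 17 → R
  i=17: Q-K =  6 → G
  i=18: R-O =  3 → D
  shifts repeat with period 5: YRGDN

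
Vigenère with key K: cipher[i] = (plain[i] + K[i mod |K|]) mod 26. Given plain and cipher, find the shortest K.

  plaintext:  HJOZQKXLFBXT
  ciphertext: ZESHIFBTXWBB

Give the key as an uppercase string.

  i= 0: Z-H = 18 → S
  i= 1: E-J = 21 → V
  i= 2: S-O =  4 → E
  i= 3: H-Z =  8 → I
  i= 4: I-Q = 18 → S
  i= 5: F-K = 21 → V
  i= 6: B-X =  4 → E
  i= 7: T-L =  8 → I
  i= 8: X-F = 18 → S
  i= 9: W-B = 21 → V
  i=10: B-X =  4 → E
  i=11: B-T =  8 → I
  shifts repeat with period 4: SVEI

SVEI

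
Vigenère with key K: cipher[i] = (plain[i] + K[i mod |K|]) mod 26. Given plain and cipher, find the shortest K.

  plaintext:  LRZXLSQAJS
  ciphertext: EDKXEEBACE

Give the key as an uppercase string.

  i= 0: E-L = 19 → T
  i= 1: D-R = 12 → M
  i= 2: K-Z = 11 → L
  i= 3: X-X =  0 → A
  i= 4: E-L = 19 → T
  i= 5: E-S = 12 → M
  i= 6: B-Q = 11 → L
  i= 7: A-A =  0 → A
  i= 8: C-J = 19 → T
  i= 9: E-S = 12 → M
  shifts repeat with period 4: TMLA

TMLA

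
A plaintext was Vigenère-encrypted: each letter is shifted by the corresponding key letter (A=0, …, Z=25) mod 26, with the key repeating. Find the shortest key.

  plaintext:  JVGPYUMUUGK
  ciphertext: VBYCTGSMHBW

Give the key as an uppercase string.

MGSNV

  i= 0: V-J = 12 → M
  i= 1: B-V =  6 → G
  i= 2: Y-G = 18 → S
  i= 3: C-P = 13 → N
  i= 4: T-Y = 21 → V
  i= 5: G-U = 12 → M
  i= 6: S-M =  6 → G
  i= 7: M-U = 18 → S
  i= 8: H-U = 13 → N
  i= 9: B-G = 21 → V
  i=10: W-K = 12 → M
  shifts repeat with period 5: MGSNV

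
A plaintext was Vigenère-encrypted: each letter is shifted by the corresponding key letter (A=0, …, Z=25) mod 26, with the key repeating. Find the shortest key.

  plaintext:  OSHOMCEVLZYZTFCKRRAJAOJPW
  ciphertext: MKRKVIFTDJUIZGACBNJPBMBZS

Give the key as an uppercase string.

  i= 0: M-O = 24 → Y
  i= 1: K-S = 18 → S
  i= 2: R-H = 10 → K
  i= 3: K-O = 22 → W
  i= 4: V-M =  9 → J
  i= 5: I-C =  6 → G
  i= 6: F-E =  1 → B
  i= 7: T-V = 24 → Y
  i= 8: D-L = 18 → S
  i= 9: J-Z = 10 → K
  i=10: U-Y = 22 → W
  i=11: I-Z =  9 → J
  i=12: Z-T =  6 → G
  i=13: G-F =  1 → B
  i=14: A-C = 24 → Y
  i=15: C-K = 18 → S
  i=16: B-R = 10 → K
  i=17: N-R = 22 → W
  i=18: J-A =  9 → J
  i=19: P-J =  6 → G
  i=20: B-A =  1 → B
  i=21: M-O = 24 → Y
  i=22: B-J = 18 → S
  i=23: Z-P = 10 → K
  i=24: S-W = 22 → W
  shifts repeat with period 7: YSKWJGB

YSKWJGB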